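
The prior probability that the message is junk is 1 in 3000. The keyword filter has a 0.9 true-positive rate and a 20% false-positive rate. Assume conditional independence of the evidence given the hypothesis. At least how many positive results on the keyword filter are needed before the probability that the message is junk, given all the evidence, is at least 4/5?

Prior odds = (1/3000)/(2999/3000) = 1/2999.
Likelihood ratio of a positive result = 0.9/0.2 = 4.5.
Target posterior odds = 0.8/0.2 = 4.
Require 4.5ⁿ ≥ 4 ÷ (1/2999) = 11996.
4.5⁶ = 8303.765625 falls short of 11996 but 4.5⁷ = 4782969/128 reaches it, so n = 7.

7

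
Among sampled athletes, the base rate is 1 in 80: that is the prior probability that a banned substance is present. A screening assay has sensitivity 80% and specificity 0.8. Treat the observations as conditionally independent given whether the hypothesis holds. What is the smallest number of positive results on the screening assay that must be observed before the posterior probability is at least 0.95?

6

Prior odds: 0.0125 ÷ 0.9875 = 1/79.
False-positive rate = 1 − 0.8 = 0.2; likelihood ratio of a positive = 0.8/0.2 = 4.
Target posterior odds = 0.95/0.05 = 19.
Require 4ⁿ ≥ 19 ÷ (1/79) = 1501.
4⁵ = 1024 falls short of 1501 but 4⁶ = 4096 reaches it, so n = 6.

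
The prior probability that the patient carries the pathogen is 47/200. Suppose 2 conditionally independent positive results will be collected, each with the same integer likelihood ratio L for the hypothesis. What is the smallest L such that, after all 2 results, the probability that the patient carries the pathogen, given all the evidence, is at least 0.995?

26

Prior odds = 0.235/0.765 = 47/153.
Target odds = 0.995/0.005 = 199.
Need L² ≥ 199 ÷ (47/153) = 30447/47.
25² = 625 < 30447/47 ≤ 676 = 26², so L = 26.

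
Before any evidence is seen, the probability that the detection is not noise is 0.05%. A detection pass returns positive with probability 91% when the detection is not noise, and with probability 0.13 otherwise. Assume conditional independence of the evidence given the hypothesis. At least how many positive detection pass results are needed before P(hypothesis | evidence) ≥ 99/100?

7

Prior odds = 0.0005/0.9995 = 1/1999.
Likelihood ratio of a positive result = 0.91/0.13 = 7.
Target odds: 0.99 ÷ 0.01 = 99.
Require 7ⁿ ≥ 99 ÷ (1/1999) = 197901.
7⁶ = 117649 falls short of 197901 but 7⁷ = 823543 reaches it, so n = 7.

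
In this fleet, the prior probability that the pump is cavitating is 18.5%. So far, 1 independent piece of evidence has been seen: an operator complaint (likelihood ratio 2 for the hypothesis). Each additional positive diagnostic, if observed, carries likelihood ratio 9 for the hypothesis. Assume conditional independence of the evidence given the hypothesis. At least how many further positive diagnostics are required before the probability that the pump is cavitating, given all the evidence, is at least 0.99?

Prior odds = 0.185/0.815 = 37/163.
Bayes factor of the evidence already in hand = 2.
Odds after that evidence = (37/163) × 2 = 74/163.
Target odds = 0.99/0.01 = 99.
Need 9ⁿ ≥ 99 ÷ (74/163) = 16137/74.
9² = 81 falls short of 16137/74 but 9³ = 729 reaches it, so n = 3.

3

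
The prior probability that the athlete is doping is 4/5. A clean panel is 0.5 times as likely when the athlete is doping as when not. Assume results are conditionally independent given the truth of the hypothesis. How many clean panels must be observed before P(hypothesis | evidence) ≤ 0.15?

Prior odds: 0.8 ÷ 0.2 = 4.
Likelihood ratio per clean panel = 0.5.
Target odds: 0.15 ÷ 0.85 = 3/17.
Need 4 × 0.5ⁿ ≤ 3/17, i.e. 0.5ⁿ ≤ 3/68.
0.5⁴ = 0.0625 is still above 3/68 but 0.5⁵ = 0.03125 is at or below it, so n = 5.

5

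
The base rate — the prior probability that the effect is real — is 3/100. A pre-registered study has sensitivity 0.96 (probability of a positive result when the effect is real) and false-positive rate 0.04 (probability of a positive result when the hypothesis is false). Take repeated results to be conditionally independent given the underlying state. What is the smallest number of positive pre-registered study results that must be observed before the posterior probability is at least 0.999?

4

Prior odds: 0.03 ÷ 0.97 = 3/97.
Likelihood ratio of a positive result = 0.96/0.04 = 24.
Target posterior odds = 0.999/0.001 = 999.
Require 24ⁿ ≥ 999 ÷ (3/97) = 32301.
24³ = 13824 falls short of 32301 but 24⁴ = 331776 reaches it, so n = 4.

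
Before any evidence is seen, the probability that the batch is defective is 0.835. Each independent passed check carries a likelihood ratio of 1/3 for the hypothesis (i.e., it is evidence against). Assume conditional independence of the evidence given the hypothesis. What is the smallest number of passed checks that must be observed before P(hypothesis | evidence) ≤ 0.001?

8

Prior odds: 0.835 ÷ 0.165 = 167/33.
Likelihood ratio per passed check = 1/3.
Target posterior odds = 0.001/0.999 = 1/999.
Require (1/3)ⁿ ≤ 1/999 ÷ (167/33) = 11/55611.
(1/3)⁷ = 1/2187 is still above 11/55611 but (1/3)⁸ = 1/6561 is at or below it, so n = 8.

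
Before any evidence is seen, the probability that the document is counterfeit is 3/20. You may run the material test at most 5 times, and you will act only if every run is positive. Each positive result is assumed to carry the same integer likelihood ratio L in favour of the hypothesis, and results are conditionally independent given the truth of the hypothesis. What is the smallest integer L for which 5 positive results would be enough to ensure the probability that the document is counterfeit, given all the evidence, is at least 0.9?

Prior odds = 0.15/0.85 = 3/17.
Target odds = 0.9/0.1 = 9.
Need L⁵ ≥ 9 ÷ (3/17) = 51.
2⁵ = 32 < 51 ≤ 243 = 3⁵, so L = 3.

3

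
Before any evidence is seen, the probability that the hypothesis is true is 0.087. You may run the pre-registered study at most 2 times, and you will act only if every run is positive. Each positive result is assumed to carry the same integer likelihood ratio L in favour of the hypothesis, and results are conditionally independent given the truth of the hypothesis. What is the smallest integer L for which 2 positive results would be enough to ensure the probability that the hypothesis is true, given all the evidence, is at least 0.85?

Prior odds = 0.087/0.913 = 87/913.
Target odds = 0.85/0.15 = 17/3.
Need L² ≥ 17/3 ÷ (87/913) = 15521/261.
7² = 49 < 15521/261 ≤ 64 = 8², so L = 8.

8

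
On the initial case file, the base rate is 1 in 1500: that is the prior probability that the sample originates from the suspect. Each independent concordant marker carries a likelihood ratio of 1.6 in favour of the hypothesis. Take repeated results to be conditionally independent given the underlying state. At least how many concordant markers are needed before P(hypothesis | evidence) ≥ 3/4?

18

Prior odds = (1/1500)/(1499/1500) = 1/1499.
Likelihood ratio per concordant marker = 1.6.
Target odds: 0.75 ÷ 0.25 = 3.
Need (1/1499) × 1.6ⁿ ≥ 3, i.e. 1.6ⁿ ≥ 4497.
1.6¹⁷ ≈2951.48 falls short of 4497 but 1.6¹⁸ ≈4722.37 reaches it, so n = 18.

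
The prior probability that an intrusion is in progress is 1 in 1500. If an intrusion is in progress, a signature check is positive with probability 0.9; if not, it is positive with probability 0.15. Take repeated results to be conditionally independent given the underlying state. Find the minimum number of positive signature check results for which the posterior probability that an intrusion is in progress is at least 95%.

6

Prior odds = (1/1500)/(1499/1500) = 1/1499.
Likelihood ratio of a positive = 0.9/0.15 = 6.
Target odds: 0.95 ÷ 0.05 = 19.
Require 6ⁿ ≥ 19 ÷ (1/1499) = 28481.
6⁵ = 7776 falls short of 28481 but 6⁶ = 46656 reaches it, so n = 6.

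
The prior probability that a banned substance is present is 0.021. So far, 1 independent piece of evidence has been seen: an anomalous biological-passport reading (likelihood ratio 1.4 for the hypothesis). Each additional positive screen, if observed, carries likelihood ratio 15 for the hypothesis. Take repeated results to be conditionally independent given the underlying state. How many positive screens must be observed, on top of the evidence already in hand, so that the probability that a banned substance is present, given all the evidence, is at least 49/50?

Prior odds = 0.021/0.979 = 21/979.
Bayes factor of the evidence already in hand = 1.4.
Odds after that evidence = (21/979) × 1.4 = 147/4895.
Target odds = 0.98/0.02 = 49.
Need 15ⁿ ≥ 49 ÷ (147/4895) = 4895/3.
15² = 225 falls short of 4895/3 but 15³ = 3375 reaches it, so n = 3.

3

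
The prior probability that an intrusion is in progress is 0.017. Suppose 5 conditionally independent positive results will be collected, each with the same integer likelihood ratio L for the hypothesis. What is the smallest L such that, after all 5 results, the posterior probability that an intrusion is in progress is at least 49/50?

Prior odds = 0.017/0.983 = 17/983.
Target odds = 0.98/0.02 = 49.
Need L⁵ ≥ 49 ÷ (17/983) = 48167/17.
4⁵ = 1024 < 48167/17 ≤ 3125 = 5⁵, so L = 5.

5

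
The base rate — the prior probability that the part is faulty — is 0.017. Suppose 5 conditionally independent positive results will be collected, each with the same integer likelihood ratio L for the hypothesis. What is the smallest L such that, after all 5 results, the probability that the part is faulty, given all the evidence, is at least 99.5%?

7

Prior odds = 0.017/0.983 = 17/983.
Target odds = 0.995/0.005 = 199.
Need L⁵ ≥ 199 ÷ (17/983) = 195617/17.
6⁵ = 7776 < 195617/17 ≤ 16807 = 7⁵, so L = 7.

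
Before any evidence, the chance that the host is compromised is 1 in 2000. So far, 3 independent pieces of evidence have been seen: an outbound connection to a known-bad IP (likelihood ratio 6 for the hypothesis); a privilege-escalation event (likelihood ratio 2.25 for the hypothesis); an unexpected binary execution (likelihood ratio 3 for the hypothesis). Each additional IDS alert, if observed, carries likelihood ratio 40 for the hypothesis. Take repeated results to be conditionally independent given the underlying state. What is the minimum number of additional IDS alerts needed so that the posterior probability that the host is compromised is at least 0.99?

Prior odds = 0.0005/0.9995 = 1/1999.
Combined Bayes factor of the evidence already in hand = 6 × 2.25 × 3 = 40.5.
Odds after that evidence = (1/1999) × 40.5 = 81/3998.
Target odds = 0.99/0.01 = 99.
Need 40ⁿ ≥ 99 ÷ (81/3998) = 43978/9.
40² = 1600 falls short of 43978/9 but 40³ = 64000 reaches it, so n = 3.

3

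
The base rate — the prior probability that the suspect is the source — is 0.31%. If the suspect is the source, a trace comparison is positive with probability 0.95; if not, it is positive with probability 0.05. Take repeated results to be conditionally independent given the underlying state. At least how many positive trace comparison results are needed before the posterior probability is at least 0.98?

4

Prior odds: 0.0031 ÷ 0.9969 = 31/9969.
Likelihood ratio of a positive = 0.95/0.05 = 19.
Target posterior odds = 0.98/0.02 = 49.
Need (31/9969) × 19ⁿ ≥ 49, i.e. 19ⁿ ≥ 488481/31.
19³ = 6859 falls short of 488481/31 but 19⁴ = 130321 reaches it, so n = 4.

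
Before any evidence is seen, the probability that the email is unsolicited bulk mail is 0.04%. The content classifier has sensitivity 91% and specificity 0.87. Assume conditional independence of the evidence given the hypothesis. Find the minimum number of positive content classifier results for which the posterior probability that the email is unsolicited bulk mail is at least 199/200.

Prior odds = 0.0004/0.9996 = 1/2499.
False-positive rate = 1 − 0.87 = 0.13; likelihood ratio of a positive = 0.91/0.13 = 7.
Target posterior odds = 0.995/0.005 = 199.
Require 7ⁿ ≥ 199 ÷ (1/2499) = 497301.
7⁶ = 117649 falls short of 497301 but 7⁷ = 823543 reaches it, so n = 7.

7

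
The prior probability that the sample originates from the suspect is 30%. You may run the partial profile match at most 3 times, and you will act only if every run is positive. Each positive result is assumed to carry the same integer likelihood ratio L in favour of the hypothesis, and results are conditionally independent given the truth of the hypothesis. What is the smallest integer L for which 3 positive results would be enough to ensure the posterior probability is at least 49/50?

5

Prior odds = 0.3/0.7 = 3/7.
Target odds = 0.98/0.02 = 49.
Need L³ ≥ 49 ÷ (3/7) = 343/3.
4³ = 64 < 343/3 ≤ 125 = 5³, so L = 5.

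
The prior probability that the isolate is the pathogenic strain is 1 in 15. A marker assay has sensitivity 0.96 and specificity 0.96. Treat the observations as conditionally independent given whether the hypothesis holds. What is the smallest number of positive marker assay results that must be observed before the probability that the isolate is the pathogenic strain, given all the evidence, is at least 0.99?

3

Prior odds: (1/15) ÷ (14/15) = 1/14.
False-positive rate = 1 − 0.96 = 0.04; likelihood ratio of a positive = 0.96/0.04 = 24.
Target posterior odds = 0.99/0.01 = 99.
Need (1/14) × 24ⁿ ≥ 99, i.e. 24ⁿ ≥ 1386.
24² = 576 falls short of 1386 but 24³ = 13824 reaches it, so n = 3.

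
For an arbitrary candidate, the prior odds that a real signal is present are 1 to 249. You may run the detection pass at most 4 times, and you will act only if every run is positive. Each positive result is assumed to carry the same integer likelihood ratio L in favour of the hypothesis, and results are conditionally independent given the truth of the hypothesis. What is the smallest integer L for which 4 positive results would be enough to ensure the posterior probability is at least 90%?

7

Prior odds = 1/249.
Target odds = 0.9/0.1 = 9.
Need L⁴ ≥ 9 ÷ (1/249) = 2241.
6⁴ = 1296 < 2241 ≤ 2401 = 7⁴, so L = 7.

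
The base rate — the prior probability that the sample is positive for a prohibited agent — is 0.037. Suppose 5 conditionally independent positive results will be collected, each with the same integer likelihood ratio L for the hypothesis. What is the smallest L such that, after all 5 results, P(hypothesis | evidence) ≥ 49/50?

5

Prior odds = 0.037/0.963 = 37/963.
Target odds = 0.98/0.02 = 49.
Need L⁵ ≥ 49 ÷ (37/963) = 47187/37.
4⁵ = 1024 < 47187/37 ≤ 3125 = 5⁵, so L = 5.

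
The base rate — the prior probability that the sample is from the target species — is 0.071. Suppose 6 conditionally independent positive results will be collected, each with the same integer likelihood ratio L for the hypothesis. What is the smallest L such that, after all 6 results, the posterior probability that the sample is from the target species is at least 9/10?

Prior odds = 0.071/0.929 = 71/929.
Target odds = 0.9/0.1 = 9.
Need L⁶ ≥ 9 ÷ (71/929) = 8361/71.
2⁶ = 64 < 8361/71 ≤ 729 = 3⁶, so L = 3.

3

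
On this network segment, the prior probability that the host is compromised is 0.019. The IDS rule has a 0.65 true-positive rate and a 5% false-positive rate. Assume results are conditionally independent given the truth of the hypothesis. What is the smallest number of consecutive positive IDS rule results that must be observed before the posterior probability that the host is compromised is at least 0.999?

Prior odds = 0.019/0.981 = 19/981.
Likelihood ratio of a positive result = 0.65/0.05 = 13.
Target posterior odds = 0.999/0.001 = 999.
Require 13ⁿ ≥ 999 ÷ (19/981) = 980019/19.
13⁴ = 28561 falls short of 980019/19 but 13⁵ = 371293 reaches it, so n = 5.

5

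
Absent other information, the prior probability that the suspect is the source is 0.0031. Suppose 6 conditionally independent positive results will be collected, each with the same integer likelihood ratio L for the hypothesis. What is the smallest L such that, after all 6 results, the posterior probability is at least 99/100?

Prior odds = 0.0031/0.9969 = 31/9969.
Target odds = 0.99/0.01 = 99.
Need L⁶ ≥ 99 ÷ (31/9969) = 986931/31.
5⁶ = 15625 < 986931/31 ≤ 46656 = 6⁶, so L = 6.

6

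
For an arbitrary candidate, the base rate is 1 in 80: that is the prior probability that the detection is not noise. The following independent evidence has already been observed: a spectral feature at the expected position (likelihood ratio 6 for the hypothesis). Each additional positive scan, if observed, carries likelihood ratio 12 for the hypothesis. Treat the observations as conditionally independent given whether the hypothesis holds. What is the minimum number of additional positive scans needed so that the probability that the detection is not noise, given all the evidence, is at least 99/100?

3

Prior odds = 0.0125/0.9875 = 1/79.
Bayes factor of the evidence already in hand = 6.
Odds after that evidence = (1/79) × 6 = 6/79.
Target odds = 0.99/0.01 = 99.
Need 12ⁿ ≥ 99 ÷ (6/79) = 1303.5.
12² = 144 falls short of 1303.5 but 12³ = 1728 reaches it, so n = 3.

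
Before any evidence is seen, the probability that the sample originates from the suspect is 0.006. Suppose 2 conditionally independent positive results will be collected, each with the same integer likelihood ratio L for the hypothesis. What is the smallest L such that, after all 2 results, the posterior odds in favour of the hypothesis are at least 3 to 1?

Prior odds = 0.006/0.994 = 3/497.
Target odds = 3.
Need L² ≥ 3 ÷ (3/497) = 497.
22² = 484 < 497 ≤ 529 = 23², so L = 23.

23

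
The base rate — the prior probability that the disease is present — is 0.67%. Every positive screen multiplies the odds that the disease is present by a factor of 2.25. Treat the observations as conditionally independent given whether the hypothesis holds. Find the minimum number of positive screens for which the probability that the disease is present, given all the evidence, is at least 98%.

Prior odds = 0.0067/0.9933 = 67/9933.
Likelihood ratio per positive screen = 2.25.
Target posterior odds = 0.98/0.02 = 49.
Require 2.25ⁿ ≥ 49 ÷ (67/9933) = 486717/67.
2.25¹⁰ ≈3325.26 falls short of 486717/67 but 2.25¹¹ ≈7481.83 reaches it, so n = 11.

11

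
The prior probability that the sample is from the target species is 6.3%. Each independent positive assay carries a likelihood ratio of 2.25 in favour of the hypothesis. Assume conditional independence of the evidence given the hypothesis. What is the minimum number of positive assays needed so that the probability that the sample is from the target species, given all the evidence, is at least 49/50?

9

Prior odds = 0.063/0.937 = 63/937.
Likelihood ratio per positive assay = 2.25.
Target odds: 0.98 ÷ 0.02 = 49.
Require 2.25ⁿ ≥ 49 ÷ (63/937) = 6559/9.
2.25⁸ = 43046721/65536 falls short of 6559/9 but 2.25⁹ = 387420489/262144 reaches it, so n = 9.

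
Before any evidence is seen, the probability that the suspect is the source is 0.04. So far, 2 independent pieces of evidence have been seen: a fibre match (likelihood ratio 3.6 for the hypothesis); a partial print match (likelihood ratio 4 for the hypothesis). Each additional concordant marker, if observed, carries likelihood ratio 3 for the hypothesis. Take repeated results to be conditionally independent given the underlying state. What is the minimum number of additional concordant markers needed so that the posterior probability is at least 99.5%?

6

Prior odds = 0.04/0.96 = 1/24.
Combined Bayes factor of the evidence already in hand = 3.6 × 4 = 14.4.
Odds after that evidence = (1/24) × 14.4 = 0.6.
Target odds = 0.995/0.005 = 199.
Need 3ⁿ ≥ 199 ÷ 0.6 = 995/3.
3⁵ = 243 falls short of 995/3 but 3⁶ = 729 reaches it, so n = 6.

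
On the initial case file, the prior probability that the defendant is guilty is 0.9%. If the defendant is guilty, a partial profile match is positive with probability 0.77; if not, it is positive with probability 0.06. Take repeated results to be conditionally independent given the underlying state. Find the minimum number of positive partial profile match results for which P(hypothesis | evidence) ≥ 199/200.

Prior odds: 0.009 ÷ 0.991 = 9/991.
Likelihood ratio of a positive = 0.77/0.06 = 77/6.
Target posterior odds = 0.995/0.005 = 199.
Need (9/991) × (77/6)ⁿ ≥ 199, i.e. (77/6)ⁿ ≥ 197209/9.
(77/6)³ = 456533/216 falls short of 197209/9 but (77/6)⁴ = 35153041/1296 reaches it, so n = 4.

4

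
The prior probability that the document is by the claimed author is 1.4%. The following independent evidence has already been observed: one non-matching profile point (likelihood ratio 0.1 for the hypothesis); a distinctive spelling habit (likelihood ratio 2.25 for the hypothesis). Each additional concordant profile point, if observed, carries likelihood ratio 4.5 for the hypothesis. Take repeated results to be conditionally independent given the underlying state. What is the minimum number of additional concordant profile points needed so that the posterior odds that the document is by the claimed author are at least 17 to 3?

Prior odds = 0.014/0.986 = 7/493.
Combined Bayes factor of the evidence already in hand = 0.1 × 2.25 = 0.225.
Odds after that evidence = (7/493) × 0.225 = 63/19720.
Target odds = 17/3.
Need 4.5ⁿ ≥ 17/3 ÷ (63/19720) = 335240/189.
4.5⁴ = 410.0625 falls short of 335240/189 but 4.5⁵ = 1845.28125 reaches it, so n = 5.

5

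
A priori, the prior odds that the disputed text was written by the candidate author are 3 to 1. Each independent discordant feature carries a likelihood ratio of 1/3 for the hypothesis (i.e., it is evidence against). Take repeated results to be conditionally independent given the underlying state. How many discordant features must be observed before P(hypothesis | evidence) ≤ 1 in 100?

Prior odds = 3.
Likelihood ratio per discordant feature = 1/3.
Target odds: 0.01 ÷ 0.99 = 1/99.
Require (1/3)ⁿ ≤ 1/99 ÷ 3 = 1/297.
(1/3)⁵ = 1/243 is still above 1/297 but (1/3)⁶ = 1/729 is at or below it, so n = 6.

6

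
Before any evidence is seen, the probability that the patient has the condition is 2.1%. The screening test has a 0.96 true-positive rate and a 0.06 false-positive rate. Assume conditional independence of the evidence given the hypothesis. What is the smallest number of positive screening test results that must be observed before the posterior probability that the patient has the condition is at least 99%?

Prior odds: 0.021 ÷ 0.979 = 21/979.
Likelihood ratio of a positive result = 0.96/0.06 = 16.
Target odds: 0.99 ÷ 0.01 = 99.
Need (21/979) × 16ⁿ ≥ 99, i.e. 16ⁿ ≥ 32307/7.
16³ = 4096 falls short of 32307/7 but 16⁴ = 65536 reaches it, so n = 4.

4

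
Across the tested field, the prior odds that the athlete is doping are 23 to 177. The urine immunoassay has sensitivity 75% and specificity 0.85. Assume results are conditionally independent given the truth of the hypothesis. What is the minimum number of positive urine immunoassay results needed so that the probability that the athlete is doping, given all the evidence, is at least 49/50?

Prior odds = 23/177.
False-positive rate = 1 − 0.85 = 0.15; likelihood ratio of a positive = 0.75/0.15 = 5.
Target odds: 0.98 ÷ 0.02 = 49.
Need (23/177) × 5ⁿ ≥ 49, i.e. 5ⁿ ≥ 8673/23.
5³ = 125 falls short of 8673/23 but 5⁴ = 625 reaches it, so n = 4.

4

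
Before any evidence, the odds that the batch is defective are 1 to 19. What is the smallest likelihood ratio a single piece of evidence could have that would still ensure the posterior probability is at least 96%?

456

Prior odds = 1/19.
Target odds = 0.96/0.04 = 24.
Required Bayes factor = 24 ÷ (1/19) = 456.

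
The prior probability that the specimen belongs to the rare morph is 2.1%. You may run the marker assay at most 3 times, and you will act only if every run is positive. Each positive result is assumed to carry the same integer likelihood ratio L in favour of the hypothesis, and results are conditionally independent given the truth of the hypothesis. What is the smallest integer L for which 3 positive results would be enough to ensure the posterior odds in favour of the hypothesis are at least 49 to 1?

14

Prior odds = 0.021/0.979 = 21/979.
Target odds = 49.
Need L³ ≥ 49 ÷ (21/979) = 6853/3.
13³ = 2197 < 6853/3 ≤ 2744 = 14³, so L = 14.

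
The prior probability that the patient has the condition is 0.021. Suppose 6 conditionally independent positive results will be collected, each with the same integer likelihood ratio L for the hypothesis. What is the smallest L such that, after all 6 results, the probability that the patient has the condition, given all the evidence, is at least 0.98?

Prior odds = 0.021/0.979 = 21/979.
Target odds = 0.98/0.02 = 49.
Need L⁶ ≥ 49 ÷ (21/979) = 6853/3.
3⁶ = 729 < 6853/3 ≤ 4096 = 4⁶, so L = 4.

4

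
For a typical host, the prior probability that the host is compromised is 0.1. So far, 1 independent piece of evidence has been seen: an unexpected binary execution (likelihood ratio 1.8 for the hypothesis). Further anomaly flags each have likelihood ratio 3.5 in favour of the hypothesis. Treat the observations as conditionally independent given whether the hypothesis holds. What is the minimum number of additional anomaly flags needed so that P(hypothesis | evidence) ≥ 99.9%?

7

Prior odds = 0.1/0.9 = 1/9.
Bayes factor of the evidence already in hand = 1.8.
Odds after that evidence = (1/9) × 1.8 = 0.2.
Target odds = 0.999/0.001 = 999.
Need 3.5ⁿ ≥ 999 ÷ 0.2 = 4995.
3.5⁶ = 1838.265625 falls short of 4995 but 3.5⁷ = 823543/128 reaches it, so n = 7.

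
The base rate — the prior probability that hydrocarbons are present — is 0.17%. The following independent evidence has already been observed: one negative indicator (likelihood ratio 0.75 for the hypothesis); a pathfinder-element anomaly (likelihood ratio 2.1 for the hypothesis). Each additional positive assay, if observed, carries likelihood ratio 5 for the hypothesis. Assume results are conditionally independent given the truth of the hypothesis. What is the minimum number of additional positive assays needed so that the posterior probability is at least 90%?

6

Prior odds = 0.0017/0.9983 = 17/9983.
Combined Bayes factor of the evidence already in hand = 0.75 × 2.1 = 1.575.
Odds after that evidence = (17/9983) × 1.575 = 1071/399320.
Target odds = 0.9/0.1 = 9.
Need 5ⁿ ≥ 9 ÷ (1071/399320) = 399320/119.
5⁵ = 3125 falls short of 399320/119 but 5⁶ = 15625 reaches it, so n = 6.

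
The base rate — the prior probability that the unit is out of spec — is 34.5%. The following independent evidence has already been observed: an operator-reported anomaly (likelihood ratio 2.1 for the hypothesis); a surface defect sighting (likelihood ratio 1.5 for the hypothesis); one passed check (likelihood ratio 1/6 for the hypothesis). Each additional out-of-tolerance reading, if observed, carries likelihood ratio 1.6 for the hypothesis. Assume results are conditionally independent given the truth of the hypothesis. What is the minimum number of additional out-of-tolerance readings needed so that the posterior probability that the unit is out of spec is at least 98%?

Prior odds = 0.345/0.655 = 69/131.
Combined Bayes factor of the evidence already in hand = 2.1 × 1.5 × (1/6) = 0.525.
Odds after that evidence = (69/131) × 0.525 = 1449/5240.
Target odds = 0.98/0.02 = 49.
Need 1.6ⁿ ≥ 49 ÷ (1449/5240) = 36680/207.
1.6¹¹ ≈175.922 falls short of 36680/207 but 1.6¹² ≈281.475 reaches it, so n = 12.

12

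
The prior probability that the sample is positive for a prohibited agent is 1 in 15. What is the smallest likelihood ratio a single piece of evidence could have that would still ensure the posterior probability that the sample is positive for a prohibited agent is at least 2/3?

28

Prior odds = (1/15)/(14/15) = 1/14.
Target odds = (2/3)/(1/3) = 2.
Required Bayes factor = 2 ÷ (1/14) = 28.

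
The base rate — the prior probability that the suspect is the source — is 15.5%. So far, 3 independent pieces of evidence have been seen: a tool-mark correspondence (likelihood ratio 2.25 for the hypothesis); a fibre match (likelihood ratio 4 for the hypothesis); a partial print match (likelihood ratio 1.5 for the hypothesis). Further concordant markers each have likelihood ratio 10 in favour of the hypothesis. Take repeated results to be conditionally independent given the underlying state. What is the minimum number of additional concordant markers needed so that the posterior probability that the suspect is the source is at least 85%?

Prior odds = 0.155/0.845 = 31/169.
Combined Bayes factor of the evidence already in hand = 2.25 × 4 × 1.5 = 13.5.
Odds after that evidence = (31/169) × 13.5 = 837/338.
Target odds = 0.85/0.15 = 17/3.
Need 10ⁿ ≥ 17/3 ÷ (837/338) = 5746/2511.
10¹ = 10, which meets the required 5746/2511; so n = 1.

1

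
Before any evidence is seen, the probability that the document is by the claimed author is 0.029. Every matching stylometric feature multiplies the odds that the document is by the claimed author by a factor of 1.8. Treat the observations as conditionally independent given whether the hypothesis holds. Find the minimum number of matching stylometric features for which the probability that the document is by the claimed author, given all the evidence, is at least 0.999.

Prior odds = 0.029/0.971 = 29/971.
Likelihood ratio per matching stylometric feature = 1.8.
Target posterior odds = 0.999/0.001 = 999.
Need (29/971) × 1.8ⁿ ≥ 999, i.e. 1.8ⁿ ≥ 970029/29.
1.8¹⁷ ≈21859.1 falls short of 970029/29 but 1.8¹⁸ ≈39346.4 reaches it, so n = 18.

18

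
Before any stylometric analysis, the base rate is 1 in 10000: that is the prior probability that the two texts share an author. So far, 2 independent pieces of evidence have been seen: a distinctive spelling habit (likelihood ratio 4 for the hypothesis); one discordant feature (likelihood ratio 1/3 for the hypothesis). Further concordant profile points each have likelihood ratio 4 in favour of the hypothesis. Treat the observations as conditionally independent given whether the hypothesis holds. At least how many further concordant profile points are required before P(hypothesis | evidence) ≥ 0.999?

12

Prior odds = 0.0001/0.9999 = 1/9999.
Combined Bayes factor of the evidence already in hand = 4 × (1/3) = 4/3.
Odds after that evidence = (1/9999) × 4/3 = 4/29997.
Target odds = 0.999/0.001 = 999.
Need 4ⁿ ≥ 999 ÷ (4/29997) = 7491750.75.
4¹¹ = 4194304 falls short of 7491750.75 but 4¹² = 16777216 reaches it, so n = 12.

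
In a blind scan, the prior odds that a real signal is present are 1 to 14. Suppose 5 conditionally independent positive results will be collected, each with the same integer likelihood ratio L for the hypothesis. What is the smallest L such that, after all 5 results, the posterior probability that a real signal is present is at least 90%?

3

Prior odds = 1/14.
Target odds = 0.9/0.1 = 9.
Need L⁵ ≥ 9 ÷ (1/14) = 126.
2⁵ = 32 < 126 ≤ 243 = 3⁵, so L = 3.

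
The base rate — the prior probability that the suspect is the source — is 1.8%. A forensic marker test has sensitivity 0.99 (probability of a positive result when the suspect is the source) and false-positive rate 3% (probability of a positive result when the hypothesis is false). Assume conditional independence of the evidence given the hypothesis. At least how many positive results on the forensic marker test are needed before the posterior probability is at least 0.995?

3

Prior odds = 0.018/0.982 = 9/491.
Likelihood ratio of a positive result = 0.99/0.03 = 33.
Target posterior odds = 0.995/0.005 = 199.
Need (9/491) × 33ⁿ ≥ 199, i.e. 33ⁿ ≥ 97709/9.
33² = 1089 falls short of 97709/9 but 33³ = 35937 reaches it, so n = 3.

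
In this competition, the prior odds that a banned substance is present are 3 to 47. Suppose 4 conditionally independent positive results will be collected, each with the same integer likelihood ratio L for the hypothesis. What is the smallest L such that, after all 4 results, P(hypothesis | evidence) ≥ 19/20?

5

Prior odds = 3/47.
Target odds = 0.95/0.05 = 19.
Need L⁴ ≥ 19 ÷ (3/47) = 893/3.
4⁴ = 256 < 893/3 ≤ 625 = 5⁴, so L = 5.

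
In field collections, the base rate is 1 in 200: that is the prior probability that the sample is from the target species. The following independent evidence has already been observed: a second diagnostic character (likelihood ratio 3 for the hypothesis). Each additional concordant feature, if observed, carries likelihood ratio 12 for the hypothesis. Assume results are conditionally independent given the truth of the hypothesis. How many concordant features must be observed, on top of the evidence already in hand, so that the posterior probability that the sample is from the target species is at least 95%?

3

Prior odds = 0.005/0.995 = 1/199.
Bayes factor of the evidence already in hand = 3.
Odds after that evidence = (1/199) × 3 = 3/199.
Target odds = 0.95/0.05 = 19.
Need 12ⁿ ≥ 19 ÷ (3/199) = 3781/3.
12² = 144 falls short of 3781/3 but 12³ = 1728 reaches it, so n = 3.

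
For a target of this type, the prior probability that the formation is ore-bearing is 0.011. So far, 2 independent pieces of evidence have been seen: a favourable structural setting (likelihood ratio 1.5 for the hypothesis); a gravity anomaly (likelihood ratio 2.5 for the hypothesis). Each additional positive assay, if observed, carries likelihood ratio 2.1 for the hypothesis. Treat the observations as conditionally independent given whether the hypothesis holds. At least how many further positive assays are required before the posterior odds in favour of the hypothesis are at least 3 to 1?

6

Prior odds = 0.011/0.989 = 11/989.
Combined Bayes factor of the evidence already in hand = 1.5 × 2.5 = 3.75.
Odds after that evidence = (11/989) × 3.75 = 165/3956.
Target odds = 3.
Need 2.1ⁿ ≥ 3 ÷ (165/3956) = 3956/55.
2.1⁵ = 4084101/100000 falls short of 3956/55 but 2.1⁶ = 85766121/1000000 reaches it, so n = 6.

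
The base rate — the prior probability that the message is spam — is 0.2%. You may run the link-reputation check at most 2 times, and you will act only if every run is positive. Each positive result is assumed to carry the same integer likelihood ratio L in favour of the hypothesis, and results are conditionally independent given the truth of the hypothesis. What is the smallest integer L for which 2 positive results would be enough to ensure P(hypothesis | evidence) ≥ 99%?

Prior odds = 0.002/0.998 = 1/499.
Target odds = 0.99/0.01 = 99.
Need L² ≥ 99 ÷ (1/499) = 49401.
222² = 49284 < 49401 ≤ 49729 = 223², so L = 223.

223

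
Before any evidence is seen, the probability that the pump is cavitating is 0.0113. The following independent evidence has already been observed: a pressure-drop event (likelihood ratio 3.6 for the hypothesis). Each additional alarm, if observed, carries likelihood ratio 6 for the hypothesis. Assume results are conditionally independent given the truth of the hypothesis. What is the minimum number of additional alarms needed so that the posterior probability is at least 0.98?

4

Prior odds = 0.0113/0.9887 = 113/9887.
Bayes factor of the evidence already in hand = 3.6.
Odds after that evidence = (113/9887) × 3.6 = 2034/49435.
Target odds = 0.98/0.02 = 49.
Need 6ⁿ ≥ 49 ÷ (2034/49435) = 2422315/2034.
6³ = 216 falls short of 2422315/2034 but 6⁴ = 1296 reaches it, so n = 4.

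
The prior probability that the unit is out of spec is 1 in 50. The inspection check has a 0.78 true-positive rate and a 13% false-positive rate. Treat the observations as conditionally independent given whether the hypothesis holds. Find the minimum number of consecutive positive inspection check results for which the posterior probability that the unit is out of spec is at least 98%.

5

Prior odds = 0.02/0.98 = 1/49.
Likelihood ratio of a positive result = 0.78/0.13 = 6.
Target posterior odds = 0.98/0.02 = 49.
Need (1/49) × 6ⁿ ≥ 49, i.e. 6ⁿ ≥ 2401.
6⁴ = 1296 falls short of 2401 but 6⁵ = 7776 reaches it, so n = 5.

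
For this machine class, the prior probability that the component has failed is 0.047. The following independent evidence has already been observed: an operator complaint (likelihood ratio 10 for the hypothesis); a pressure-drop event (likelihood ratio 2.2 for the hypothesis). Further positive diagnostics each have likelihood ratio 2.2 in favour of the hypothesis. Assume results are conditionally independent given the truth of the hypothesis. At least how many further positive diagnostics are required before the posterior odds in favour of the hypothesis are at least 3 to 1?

Prior odds = 0.047/0.953 = 47/953.
Combined Bayes factor of the evidence already in hand = 10 × 2.2 = 22.
Odds after that evidence = (47/953) × 22 = 1034/953.
Target odds = 3.
Need 2.2ⁿ ≥ 3 ÷ (1034/953) = 2859/1034.
2.2¹ = 2.2 falls short of 2859/1034 but 2.2² = 4.84 reaches it, so n = 2.

2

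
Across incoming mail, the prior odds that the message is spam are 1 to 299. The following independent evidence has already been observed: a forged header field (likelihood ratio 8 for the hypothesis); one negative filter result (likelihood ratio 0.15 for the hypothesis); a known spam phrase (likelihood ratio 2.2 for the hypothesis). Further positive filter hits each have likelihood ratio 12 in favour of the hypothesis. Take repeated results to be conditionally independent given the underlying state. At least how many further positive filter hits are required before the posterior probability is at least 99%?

Prior odds = 1/299.
Combined Bayes factor of the evidence already in hand = 8 × 0.15 × 2.2 = 2.64.
Odds after that evidence = (1/299) × 2.64 = 66/7475.
Target odds = 0.99/0.01 = 99.
Need 12ⁿ ≥ 99 ÷ (66/7475) = 11212.5.
12³ = 1728 falls short of 11212.5 but 12⁴ = 20736 reaches it, so n = 4.

4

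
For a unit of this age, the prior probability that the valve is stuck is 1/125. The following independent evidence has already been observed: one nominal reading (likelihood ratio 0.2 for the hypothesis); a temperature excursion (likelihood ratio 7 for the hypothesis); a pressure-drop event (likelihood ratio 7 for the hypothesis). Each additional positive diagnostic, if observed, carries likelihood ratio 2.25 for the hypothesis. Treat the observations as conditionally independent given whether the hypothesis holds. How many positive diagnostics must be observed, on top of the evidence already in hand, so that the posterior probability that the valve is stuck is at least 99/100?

Prior odds = 0.008/0.992 = 1/124.
Combined Bayes factor of the evidence already in hand = 0.2 × 7 × 7 = 9.8.
Odds after that evidence = (1/124) × 9.8 = 49/620.
Target odds = 0.99/0.01 = 99.
Need 2.25ⁿ ≥ 99 ÷ (49/620) = 61380/49.
2.25⁸ = 43046721/65536 falls short of 61380/49 but 2.25⁹ = 387420489/262144 reaches it, so n = 9.

9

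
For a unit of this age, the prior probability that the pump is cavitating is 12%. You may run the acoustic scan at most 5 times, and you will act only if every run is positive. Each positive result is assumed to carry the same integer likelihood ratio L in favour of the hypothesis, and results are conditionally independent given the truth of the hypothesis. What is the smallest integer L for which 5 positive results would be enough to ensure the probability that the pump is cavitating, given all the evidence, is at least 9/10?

3

Prior odds = 0.12/0.88 = 3/22.
Target odds = 0.9/0.1 = 9.
Need L⁵ ≥ 9 ÷ (3/22) = 66.
2⁵ = 32 < 66 ≤ 243 = 3⁵, so L = 3.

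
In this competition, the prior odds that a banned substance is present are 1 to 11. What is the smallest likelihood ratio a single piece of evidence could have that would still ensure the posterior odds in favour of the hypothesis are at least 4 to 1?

Prior odds = 1/11.
Target odds = 4.
Required Bayes factor = 4 ÷ (1/11) = 44.

44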